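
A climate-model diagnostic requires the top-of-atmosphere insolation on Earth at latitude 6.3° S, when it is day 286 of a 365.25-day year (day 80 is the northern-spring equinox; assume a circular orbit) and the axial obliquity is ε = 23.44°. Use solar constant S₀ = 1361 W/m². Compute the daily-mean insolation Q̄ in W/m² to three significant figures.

Q̄ ≈ 437 W/m²

Solar longitude: λ_s = 360° × (286 − 80)/365.25 = 203.039°.
sin δ = sin 23.44° × sin 203.039° = -0.15568, so δ = -8.956°.
cos H₀ = −tan(-6.3°) tan(-8.956°) = -0.0174, H₀ = 1.5882 rad.
Bracket: H₀ sin φ sin δ + cos φ cos δ sin H₀ = 1.5882×-0.10973×-0.15568 + 0.99396×0.98781×0.99985 = 0.027131 + 0.981696 = 1.008827.
Q̄ = (S₀/π) × [bracket] = (1361/π) × 1.008827 = 437.0 W/m².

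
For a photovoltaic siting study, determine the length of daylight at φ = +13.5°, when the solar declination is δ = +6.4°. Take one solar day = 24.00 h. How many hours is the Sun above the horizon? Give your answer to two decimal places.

cos H₀ = −tan φ · tan δ = −tan(+13.5°) × tan(+6.400°) = -0.0269, so H₀ = 1.5977 rad = 91.54°.
Daylight = 2H₀/(2π) × 24.00 h = (1.5977/π) × 24.00 = 12.21 h.

12.21 h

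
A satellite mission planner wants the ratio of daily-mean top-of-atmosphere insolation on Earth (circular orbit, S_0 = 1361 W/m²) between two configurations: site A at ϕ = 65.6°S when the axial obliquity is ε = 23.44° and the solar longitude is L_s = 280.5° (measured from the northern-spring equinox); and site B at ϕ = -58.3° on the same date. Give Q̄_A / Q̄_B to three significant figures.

Q̄_A / Q̄_B ≈ 0.999

— Configuration A (ϕ=-65.6°):
Solar declination: sin δ = sin ε · sin L_s = sin 23.44° × sin 280.5° = -0.39113, so δ = -23.025°.
cos h₀ = −tan(-65.6°) tan(-23.025°) = -0.9369, h₀ = 2.7844 rad.
Bracket: h₀ sin ϕ sin δ + cos ϕ cos δ sin h₀ = 2.7844×-0.91068×-0.39113 + 0.41310×0.92034×0.34968 = 0.991787 + 0.132946 = 1.124733.
Q̄ = (S_0/π) × [bracket] = (1361/π) × 1.124733 = 487.26 W/m².
— Configuration B (ϕ=-58.3°):
cos h₀ = −tan(-58.3°) tan(-23.025°) = -0.6881, h₀ = 2.3297 rad.
Bracket: h₀ sin ϕ sin δ + cos ϕ cos δ sin h₀ = 2.3297×-0.85081×-0.39113 + 0.52547×0.92034×0.72561 = 0.775271 + 0.350913 = 1.126184.
Q̄ = (S_0/π) × [bracket] = (1361/π) × 1.126184 = 487.89 W/m².
Ratio Q̄_A / Q̄_B = 487.26 / 487.89 = 0.9987.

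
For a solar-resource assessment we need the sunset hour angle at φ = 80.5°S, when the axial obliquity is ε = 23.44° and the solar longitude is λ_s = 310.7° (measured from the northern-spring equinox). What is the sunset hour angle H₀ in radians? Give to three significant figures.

Solar declination: sin δ = sin ε · sin λ_s = sin 23.44° × sin 310.7° = -0.30158, so δ = -17.552°.
Sunrise equation: cos H₀ = −tan φ · tan δ = -1.8902 ≤ −1, so the Sun never sets (polar day) and H₀ = π.

H₀ = 3.14 rad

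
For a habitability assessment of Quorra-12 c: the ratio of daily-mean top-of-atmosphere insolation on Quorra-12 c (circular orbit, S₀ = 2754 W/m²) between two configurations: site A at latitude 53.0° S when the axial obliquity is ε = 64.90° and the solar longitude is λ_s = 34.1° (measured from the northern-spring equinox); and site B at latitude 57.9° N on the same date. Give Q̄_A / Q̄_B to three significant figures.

— Configuration A (φ=-53.0°):
Solar declination: sin δ = sin ε · sin λ_s = sin 64.90° × sin 34.1° = 0.50770, so δ = +30.511°.
cos H₀ = −tan(-53.0°) tan(+30.511°) = 0.7820, H₀ = 0.6729 rad.
Bracket: H₀ sin φ sin δ + cos φ cos δ sin H₀ = 0.6729×-0.79864×0.50770 + 0.60182×0.86154×0.62326 = -0.272840 + 0.323155 = 0.050315.
Q̄ = (S₀/π) × [bracket] = (2754/π) × 0.050315 = 44.107 W/m².
— Configuration B (φ=+57.9°):
cos H₀ = −tan(+57.9°) tan(+30.511°) = -0.9394, H₀ = 2.7917 rad.
Bracket: H₀ sin φ sin δ + cos φ cos δ sin H₀ = 2.7917×0.84712×0.50770 + 0.53140×0.86154×0.34278 = 1.200662 + 0.156932 = 1.357594.
Q̄ = (S₀/π) × [bracket] = (2754/π) × 1.357594 = 1190.1 W/m².
Ratio Q̄_A / Q̄_B = 44.107 / 1190.1 = 0.03706.

Q̄_A / Q̄_B ≈ 0.0371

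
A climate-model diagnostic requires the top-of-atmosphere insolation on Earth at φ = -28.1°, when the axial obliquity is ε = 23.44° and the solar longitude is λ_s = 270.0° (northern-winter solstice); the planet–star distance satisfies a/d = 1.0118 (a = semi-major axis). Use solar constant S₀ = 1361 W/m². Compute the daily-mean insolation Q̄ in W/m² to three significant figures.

Q̄ ≈ 499 W/m²

Solar declination: sin δ = sin ε · sin λ_s = sin 23.44° × sin 270.0° = -0.39779, so δ = -23.440°.
cos H₀ = −tan(-28.1°) tan(-23.440°) = -0.2315, H₀ = 1.8044 rad.
Bracket: H₀ sin φ sin δ + cos φ cos δ sin H₀ = 1.8044×-0.47101×-0.39779 + 0.88213×0.91748×0.97283 = 0.338078 + 0.787347 = 1.125425.
Inverse-square distance factor (a/d)² = 1.0118² = 1.023739.
Q̄ = (S₀/π) × 1.023739 × [bracket] = (1361/π) × 1.023739 × 1.125425 = 499.1 W/m².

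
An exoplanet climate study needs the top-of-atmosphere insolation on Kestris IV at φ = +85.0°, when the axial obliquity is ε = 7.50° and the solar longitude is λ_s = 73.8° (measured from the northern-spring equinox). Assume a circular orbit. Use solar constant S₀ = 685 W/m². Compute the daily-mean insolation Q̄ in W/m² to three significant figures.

Q̄ ≈ 85.5 W/m²

Solar declination: sin δ = sin ε · sin λ_s = sin 7.50° × sin 73.8° = 0.12534, so δ = +7.201°.
cos H₀ = −tan(+85.0°) tan(+7.201°) = -1.4441 ≤ −1 ⇒ polar day, H₀ = π.
Bracket: H₀ sin φ sin δ + cos φ cos δ sin H₀ = 3.1416×0.99619×0.12534 + 0.08716×0.99211×0.00000 = 0.392268 + 0.000000 = 0.392268.
Q̄ = (S₀/π) × [bracket] = (685/π) × 0.392268 = 85.53 W/m².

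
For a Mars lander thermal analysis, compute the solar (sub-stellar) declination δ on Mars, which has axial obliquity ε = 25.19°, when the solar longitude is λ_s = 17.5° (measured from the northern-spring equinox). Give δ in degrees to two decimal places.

sin δ = sin ε · sin λ_s = sin 25.19° × sin 17.5° = 0.127987.
δ = arcsin(0.127987) = +7.35°.

δ = +7.35°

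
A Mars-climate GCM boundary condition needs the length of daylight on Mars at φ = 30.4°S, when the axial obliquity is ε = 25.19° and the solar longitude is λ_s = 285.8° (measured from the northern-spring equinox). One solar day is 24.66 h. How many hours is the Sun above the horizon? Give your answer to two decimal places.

Solar declination: sin δ = sin ε · sin λ_s = sin 25.19° × sin 285.8° = -0.40954, so δ = -24.176°.
cos H₀ = −tan φ · tan δ = −tan(-30.4°) × tan(-24.176°) = -0.2634, so H₀ = 1.8373 rad = 105.27°.
Daylight = 2H₀/(2π) × 24.66 h = (1.8373/π) × 24.66 = 14.42 h.

14.42 h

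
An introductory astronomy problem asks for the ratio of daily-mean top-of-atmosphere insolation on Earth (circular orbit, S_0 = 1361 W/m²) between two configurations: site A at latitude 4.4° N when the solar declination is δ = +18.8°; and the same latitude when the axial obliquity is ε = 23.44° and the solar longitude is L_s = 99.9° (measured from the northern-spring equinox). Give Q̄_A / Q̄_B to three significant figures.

Q̄_A / Q̄_B ≈ 1.02

— Configuration A (ϕ=+4.4°):
cos h₀ = −tan(+4.4°) tan(+18.800°) = -0.0262, h₀ = 1.5970 rad.
Bracket: h₀ sin ϕ sin δ + cos ϕ cos δ sin h₀ = 1.5970×0.07672×0.32227 + 0.99705×0.94665×0.99966 = 0.039485 + 0.943536 = 0.983021.
Q̄ = (S_0/π) × [bracket] = (1361/π) × 0.983021 = 425.86 W/m².
— Configuration B (ϕ=+4.4°):
Solar declination: sin δ = sin ε · sin L_s = sin 23.44° × sin 99.9° = 0.39187, so δ = +23.071°.
cos h₀ = −tan(+4.4°) tan(+23.071°) = -0.0328, h₀ = 1.6036 rad.
Bracket: h₀ sin ϕ sin δ + cos ϕ cos δ sin h₀ = 1.6036×0.07672×0.39187 + 0.99705×0.92002×0.99946 = 0.048211 + 0.916811 = 0.965022.
Q̄ = (S_0/π) × [bracket] = (1361/π) × 0.965022 = 418.07 W/m².
Ratio Q̄_A / Q̄_B = 425.86 / 418.07 = 1.019.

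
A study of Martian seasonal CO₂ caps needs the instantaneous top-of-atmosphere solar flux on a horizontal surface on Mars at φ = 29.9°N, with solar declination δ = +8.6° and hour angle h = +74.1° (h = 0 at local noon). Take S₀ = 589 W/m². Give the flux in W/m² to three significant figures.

182 W/m²

cos θ_z = sin φ sin δ + cos φ cos δ cos h = 0.074542 + 0.234824 = 0.309366.
Flux = S₀ · cos θ_z = 589 × 0.309366 = 182.2 W/m².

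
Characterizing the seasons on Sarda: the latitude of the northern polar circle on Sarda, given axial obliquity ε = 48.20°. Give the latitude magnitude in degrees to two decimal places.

The polar circle is the lowest latitude that experiences at least one full rotation of continuous daylight at the northern-summer solstice; it lies at |ϕ| = 90° − ε = 90° − 48.20° = 41.80°.

41.80°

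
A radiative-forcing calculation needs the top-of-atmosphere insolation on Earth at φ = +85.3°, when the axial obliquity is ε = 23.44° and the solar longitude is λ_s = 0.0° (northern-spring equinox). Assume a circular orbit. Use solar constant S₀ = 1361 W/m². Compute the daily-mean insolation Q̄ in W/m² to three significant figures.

Solar declination: sin δ = sin ε · sin λ_s = sin 23.44° × sin 0.0° = 0.00000, so δ = +0.000°.
cos H₀ = −tan(+85.3°) tan(+0.000°) = -0.0000, H₀ = 1.5708 rad.
Bracket: H₀ sin φ sin δ + cos φ cos δ sin H₀ = 1.5708×0.99664×0.00000 + 0.08194×1.00000×1.00000 = 0.000000 + 0.081940 = 0.081940.
Q̄ = (S₀/π) × [bracket] = (1361/π) × 0.081940 = 35.50 W/m².

Q̄ ≈ 35.5 W/m²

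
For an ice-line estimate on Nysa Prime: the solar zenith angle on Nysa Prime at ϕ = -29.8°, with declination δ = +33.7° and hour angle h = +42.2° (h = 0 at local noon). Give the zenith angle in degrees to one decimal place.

cos θ_z = sin ϕ sin δ + cos ϕ cos δ cos h = -0.275743 + 0.534817 = 0.259074.
θ_z = arccos(0.259074) = 75.0°.

θ_z = 75.0°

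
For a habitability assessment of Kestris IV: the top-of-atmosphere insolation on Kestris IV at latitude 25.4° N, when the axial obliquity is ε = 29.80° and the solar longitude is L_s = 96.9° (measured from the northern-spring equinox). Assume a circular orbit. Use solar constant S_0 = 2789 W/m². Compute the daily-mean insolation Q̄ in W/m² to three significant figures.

Solar declination: sin δ = sin ε · sin L_s = sin 29.80° × sin 96.9° = 0.49337, so δ = +29.563°.
cos h₀ = −tan(+25.4°) tan(+29.563°) = -0.2693, h₀ = 1.8435 rad.
Bracket: h₀ sin ϕ sin δ + cos ϕ cos δ sin h₀ = 1.8435×0.42894×0.49337 + 0.90334×0.86982×0.96305 = 0.390133 + 0.756710 = 1.146843.
Q̄ = (S_0/π) × [bracket] = (2789/π) × 1.146843 = 1018 W/m².

Q̄ ≈ 1.02e+03 W/m²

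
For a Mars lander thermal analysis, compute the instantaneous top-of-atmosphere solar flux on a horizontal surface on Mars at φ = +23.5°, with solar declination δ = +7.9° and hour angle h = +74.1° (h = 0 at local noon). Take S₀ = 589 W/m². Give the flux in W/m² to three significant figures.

179 W/m²

cos θ_z = sin φ sin δ + cos φ cos δ cos h = 0.054806 + 0.248853 = 0.303659.
Flux = S₀ · cos θ_z = 589 × 0.303659 = 178.9 W/m².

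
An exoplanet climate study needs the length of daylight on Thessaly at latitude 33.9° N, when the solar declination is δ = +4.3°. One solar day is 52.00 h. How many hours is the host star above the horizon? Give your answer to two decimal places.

26.84 h

cos h₀ = −tan ϕ · tan δ = −tan(+33.9°) × tan(+4.300°) = -0.0505, so h₀ = 1.6213 rad = 92.90°.
Daylight = 2h₀/(2π) × 52.00 h = (1.6213/π) × 52.00 = 26.84 h.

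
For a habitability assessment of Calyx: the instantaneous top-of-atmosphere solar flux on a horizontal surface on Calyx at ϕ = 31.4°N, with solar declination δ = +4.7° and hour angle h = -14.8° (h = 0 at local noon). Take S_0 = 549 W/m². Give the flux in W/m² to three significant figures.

475 W/m²

cos θ_z = sin ϕ sin δ + cos ϕ cos δ cos h = 0.042691 + 0.822458 = 0.865149.
Flux = S_0 · cos θ_z = 549 × 0.865149 = 475.0 W/m².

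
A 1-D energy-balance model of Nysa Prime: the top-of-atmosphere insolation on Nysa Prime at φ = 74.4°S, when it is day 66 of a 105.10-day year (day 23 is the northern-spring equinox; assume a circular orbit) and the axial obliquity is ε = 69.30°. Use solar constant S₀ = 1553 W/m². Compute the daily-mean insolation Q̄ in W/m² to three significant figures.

Q̄ ≈ 0.00 W/m²

Solar longitude: λ_s = 360° × (66 − 23)/105.10 = 147.288°.
sin δ = sin 69.30° × sin 147.288° = 0.50553, so δ = +30.366°.
cos H₀ = −tan(-74.4°) tan(+30.366°) = 2.0985 ≥ 1 ⇒ polar night, H₀ = 0 and Q̄ = 0.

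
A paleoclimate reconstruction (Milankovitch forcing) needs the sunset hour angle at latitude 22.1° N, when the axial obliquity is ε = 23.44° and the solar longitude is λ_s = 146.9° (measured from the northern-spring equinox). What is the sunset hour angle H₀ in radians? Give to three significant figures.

H₀ = 1.66 rad

Solar declination: sin δ = sin ε · sin λ_s = sin 23.44° × sin 146.9° = 0.21723, so δ = +12.547°.
cos H₀ = −tan φ · tan δ = −tan(+22.1°) × tan(+12.547°) = -0.0904, so H₀ = 1.6613 rad = 95.18°.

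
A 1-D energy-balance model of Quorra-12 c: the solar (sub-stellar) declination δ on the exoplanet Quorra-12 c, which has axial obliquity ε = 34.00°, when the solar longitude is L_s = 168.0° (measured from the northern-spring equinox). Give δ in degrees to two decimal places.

sin δ = sin ε · sin L_s = sin 34.00° × sin 168.0° = 0.116263.
δ = arcsin(0.116263) = +6.68°.

δ = +6.68°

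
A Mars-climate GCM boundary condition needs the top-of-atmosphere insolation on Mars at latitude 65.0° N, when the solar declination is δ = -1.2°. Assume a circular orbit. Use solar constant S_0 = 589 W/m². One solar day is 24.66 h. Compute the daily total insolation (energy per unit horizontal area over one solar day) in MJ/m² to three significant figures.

cos h₀ = −tan(+65.0°) tan(-1.200°) = 0.0449, h₀ = 1.5259 rad.
Bracket: h₀ sin ϕ sin δ + cos ϕ cos δ sin h₀ = 1.5259×0.90631×-0.02094 + 0.42262×0.99978×0.99899 = -0.028959 + 0.422100 = 0.393141.
Q̄ = (S_0/π) × [bracket] = (589/π) × 0.393141 = 73.708 W/m².
Daily total = Q̄ × 24.66 h × 3600 s/h = 73.708 × 24.66 × 3600 / 10⁶ = 6.544 MJ/m².

6.54 MJ/m²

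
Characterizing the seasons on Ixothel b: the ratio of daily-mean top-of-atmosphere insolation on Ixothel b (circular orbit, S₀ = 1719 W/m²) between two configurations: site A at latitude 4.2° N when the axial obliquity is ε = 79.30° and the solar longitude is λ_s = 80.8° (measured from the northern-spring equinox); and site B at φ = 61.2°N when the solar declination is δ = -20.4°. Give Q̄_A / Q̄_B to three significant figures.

— Configuration A (φ=+4.2°):
Solar declination: sin δ = sin ε · sin λ_s = sin 79.30° × sin 80.8° = 0.96997, so δ = +75.924°.
cos H₀ = −tan(+4.2°) tan(+75.924°) = -0.2929, H₀ = 1.8680 rad.
Bracket: H₀ sin φ sin δ + cos φ cos δ sin H₀ = 1.8680×0.07324×0.96997 + 0.99731×0.24321×0.95615 = 0.132704 + 0.231920 = 0.364624.
Q̄ = (S₀/π) × [bracket] = (1719/π) × 0.364624 = 199.51 W/m².
— Configuration B (φ=+61.2°):
cos H₀ = −tan(+61.2°) tan(-20.400°) = 0.6765, H₀ = 0.8278 rad.
Bracket: H₀ sin φ sin δ + cos φ cos δ sin H₀ = 0.8278×0.87631×-0.34857 + 0.48175×0.93728×0.73646 = -0.252856 + 0.332537 = 0.079681.
Q̄ = (S₀/π) × [bracket] = (1719/π) × 0.079681 = 43.599 W/m².
Ratio Q̄_A / Q̄_B = 199.51 / 43.599 = 4.576.

Q̄_A / Q̄_B ≈ 4.58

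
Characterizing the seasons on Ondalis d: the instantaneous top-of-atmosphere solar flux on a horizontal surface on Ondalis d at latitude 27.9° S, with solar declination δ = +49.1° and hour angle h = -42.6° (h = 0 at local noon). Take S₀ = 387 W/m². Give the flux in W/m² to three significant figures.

28.0 W/m²

cos θ_z = sin φ sin δ + cos φ cos δ cos h = -0.353686 + 0.425933 = 0.072247.
Flux = S₀ · cos θ_z = 387 × 0.072247 = 27.96 W/m².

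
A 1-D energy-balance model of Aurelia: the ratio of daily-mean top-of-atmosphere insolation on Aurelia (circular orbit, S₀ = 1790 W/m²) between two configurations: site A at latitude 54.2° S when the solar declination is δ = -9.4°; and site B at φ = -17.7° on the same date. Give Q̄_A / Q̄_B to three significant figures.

Q̄_A / Q̄_B ≈ 0.785

— Configuration A (φ=-54.2°):
cos H₀ = −tan(-54.2°) tan(-9.400°) = -0.2295, H₀ = 1.8024 rad.
Bracket: H₀ sin φ sin δ + cos φ cos δ sin H₀ = 1.8024×-0.81106×-0.16333 + 0.58496×0.98657×0.97330 = 0.238765 + 0.561695 = 0.800460.
Q̄ = (S₀/π) × [bracket] = (1790/π) × 0.800460 = 456.08 W/m².
— Configuration B (φ=-17.7°):
cos H₀ = −tan(-17.7°) tan(-9.400°) = -0.0528, H₀ = 1.6237 rad.
Bracket: H₀ sin φ sin δ + cos φ cos δ sin H₀ = 1.6237×-0.30403×-0.16333 + 0.95266×0.98657×0.99860 = 0.080628 + 0.938550 = 1.019178.
Q̄ = (S₀/π) × [bracket] = (1790/π) × 1.019178 = 580.70 W/m².
Ratio Q̄_A / Q̄_B = 456.08 / 580.70 = 0.7854.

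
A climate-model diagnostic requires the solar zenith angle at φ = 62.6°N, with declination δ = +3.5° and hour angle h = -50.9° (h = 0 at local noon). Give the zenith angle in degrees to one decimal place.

θ_z = 69.9°

cos θ_z = sin φ sin δ + cos φ cos δ cos h = 0.054200 + 0.289696 = 0.343896.
θ_z = arccos(0.343896) = 69.9°.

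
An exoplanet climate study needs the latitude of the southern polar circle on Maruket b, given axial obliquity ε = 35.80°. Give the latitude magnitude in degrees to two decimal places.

The polar circle is the lowest latitude that experiences at least one full rotation of continuous darkness at the northern-summer solstice; it lies at |ϕ| = 90° − ε = 90° − 35.80° = 54.20°.

54.20°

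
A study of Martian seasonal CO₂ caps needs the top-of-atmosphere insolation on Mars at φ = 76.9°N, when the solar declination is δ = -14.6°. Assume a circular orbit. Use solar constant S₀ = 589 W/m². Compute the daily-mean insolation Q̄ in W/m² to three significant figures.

Q̄ ≈ 0.00 W/m²

cos H₀ = −tan(+76.9°) tan(-14.600°) = 1.1193 ≥ 1 ⇒ polar night, H₀ = 0 and Q̄ = 0.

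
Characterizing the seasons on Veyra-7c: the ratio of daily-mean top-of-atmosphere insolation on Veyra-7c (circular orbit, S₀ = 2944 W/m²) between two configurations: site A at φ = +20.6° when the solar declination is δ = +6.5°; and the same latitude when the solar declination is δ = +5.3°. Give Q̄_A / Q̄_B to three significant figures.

— Configuration A (φ=+20.6°):
cos H₀ = −tan(+20.6°) tan(+6.500°) = -0.0428, H₀ = 1.6136 rad.
Bracket: H₀ sin φ sin δ + cos φ cos δ sin H₀ = 1.6136×0.35184×0.11320 + 0.93606×0.99357×0.99908 = 0.064267 + 0.929185 = 0.993452.
Q̄ = (S₀/π) × [bracket] = (2944/π) × 0.993452 = 930.97 W/m².
— Configuration B (φ=+20.6°):
cos H₀ = −tan(+20.6°) tan(+5.300°) = -0.0349, H₀ = 1.6057 rad.
Bracket: H₀ sin φ sin δ + cos φ cos δ sin H₀ = 1.6057×0.35184×0.09237 + 0.93606×0.99572×0.99939 = 0.052184 + 0.931485 = 0.983669.
Q̄ = (S₀/π) × [bracket] = (2944/π) × 0.983669 = 921.80 W/m².
Ratio Q̄_A / Q̄_B = 930.97 / 921.80 = 1.010.

Q̄_A / Q̄_B ≈ 1.01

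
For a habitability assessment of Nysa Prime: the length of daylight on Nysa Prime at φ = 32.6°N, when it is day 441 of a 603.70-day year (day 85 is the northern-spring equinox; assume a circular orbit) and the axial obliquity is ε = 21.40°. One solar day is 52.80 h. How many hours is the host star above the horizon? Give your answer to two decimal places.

24.26 h

Solar longitude: λ_s = 360° × (441 − 85)/603.70 = 212.291°.
sin δ = sin 21.40° × sin 212.291° = -0.19492, so δ = -11.240°.
cos H₀ = −tan φ · tan δ = −tan(+32.6°) × tan(-11.240°) = 0.1271, so H₀ = 1.4434 rad = 82.70°.
Daylight = 2H₀/(2π) × 52.80 h = (1.4434/π) × 52.80 = 24.26 h.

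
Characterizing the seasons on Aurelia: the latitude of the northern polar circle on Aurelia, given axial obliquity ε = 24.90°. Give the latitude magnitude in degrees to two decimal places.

65.10°

The polar circle is the lowest latitude that experiences at least one full rotation of continuous daylight at the northern-summer solstice; it lies at |φ| = 90° − ε = 90° − 24.90° = 65.10°.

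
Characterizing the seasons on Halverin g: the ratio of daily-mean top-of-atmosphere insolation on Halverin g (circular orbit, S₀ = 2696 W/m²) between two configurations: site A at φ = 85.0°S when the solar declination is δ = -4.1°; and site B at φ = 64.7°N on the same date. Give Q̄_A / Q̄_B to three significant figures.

— Configuration A (φ=-85.0°):
cos H₀ = −tan(-85.0°) tan(-4.100°) = -0.8193, H₀ = 2.5310 rad.
Bracket: H₀ sin φ sin δ + cos φ cos δ sin H₀ = 2.5310×-0.99619×-0.07150 + 0.08716×0.99744×0.57334 = 0.180277 + 0.049844 = 0.230121.
Q̄ = (S₀/π) × [bracket] = (2696/π) × 0.230121 = 197.48 W/m².
— Configuration B (φ=+64.7°):
cos H₀ = −tan(+64.7°) tan(-4.100°) = 0.1516, H₀ = 1.4186 rad.
Bracket: H₀ sin φ sin δ + cos φ cos δ sin H₀ = 1.4186×0.90408×-0.07150 + 0.42736×0.99744×0.98844 = -0.091701 + 0.421338 = 0.329637.
Q̄ = (S₀/π) × [bracket] = (2696/π) × 0.329637 = 282.88 W/m².
Ratio Q̄_A / Q̄_B = 197.48 / 282.88 = 0.6981.

Q̄_A / Q̄_B ≈ 0.698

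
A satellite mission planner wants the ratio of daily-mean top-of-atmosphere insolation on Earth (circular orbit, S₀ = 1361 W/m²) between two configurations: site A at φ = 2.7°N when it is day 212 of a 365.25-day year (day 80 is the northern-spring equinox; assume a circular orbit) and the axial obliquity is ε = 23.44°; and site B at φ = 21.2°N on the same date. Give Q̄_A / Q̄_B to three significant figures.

Q̄_A / Q̄_B ≈ 0.912

— Configuration A (φ=+2.7°):
Solar longitude: λ_s = 360° × (212 − 80)/365.25 = 130.103°.
sin δ = sin 23.44° × sin 130.103° = 0.30427, so δ = +17.714°.
cos H₀ = −tan(+2.7°) tan(+17.714°) = -0.0151, H₀ = 1.5859 rad.
Bracket: H₀ sin φ sin δ + cos φ cos δ sin H₀ = 1.5859×0.04711×0.30427 + 0.99889×0.95259×0.99989 = 0.022733 + 0.951428 = 0.974161.
Q̄ = (S₀/π) × [bracket] = (1361/π) × 0.974161 = 422.03 W/m².
— Configuration B (φ=+21.2°):
cos H₀ = −tan(+21.2°) tan(+17.714°) = -0.1239, H₀ = 1.6950 rad.
Bracket: H₀ sin φ sin δ + cos φ cos δ sin H₀ = 1.6950×0.36162×0.30427 + 0.93232×0.95259×0.99230 = 0.186501 + 0.881280 = 1.067781.
Q̄ = (S₀/π) × [bracket] = (1361/π) × 1.067781 = 462.58 W/m².
Ratio Q̄_A / Q̄_B = 422.03 / 462.58 = 0.9123.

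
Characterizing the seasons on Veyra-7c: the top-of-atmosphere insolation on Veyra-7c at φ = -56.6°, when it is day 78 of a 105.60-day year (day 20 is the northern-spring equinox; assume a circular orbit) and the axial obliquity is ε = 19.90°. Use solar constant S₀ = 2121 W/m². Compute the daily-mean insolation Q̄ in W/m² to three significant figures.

Solar longitude: λ_s = 360° × (78 − 20)/105.60 = 197.727°.
sin δ = sin 19.90° × sin 197.727° = -0.10364, so δ = -5.949°.
cos H₀ = −tan(-56.6°) tan(-5.949°) = -0.1580, H₀ = 1.7295 rad.
Bracket: H₀ sin φ sin δ + cos φ cos δ sin H₀ = 1.7295×-0.83485×-0.10364 + 0.55048×0.99461×0.98743 = 0.149643 + 0.540631 = 0.690274.
Q̄ = (S₀/π) × [bracket] = (2121/π) × 0.690274 = 466.0 W/m².

Q̄ ≈ 466 W/m²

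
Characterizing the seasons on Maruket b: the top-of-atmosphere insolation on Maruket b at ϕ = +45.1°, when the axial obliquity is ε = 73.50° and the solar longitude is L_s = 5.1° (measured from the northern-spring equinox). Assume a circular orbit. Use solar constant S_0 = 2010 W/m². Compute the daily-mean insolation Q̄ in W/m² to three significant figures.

Q̄ ≈ 512 W/m²

Solar declination: sin δ = sin ε · sin L_s = sin 73.50° × sin 5.1° = 0.08523, so δ = +4.889°.
cos h₀ = −tan(+45.1°) tan(+4.889°) = -0.0858, h₀ = 1.6567 rad.
Bracket: h₀ sin ϕ sin δ + cos ϕ cos δ sin h₀ = 1.6567×0.70834×0.08523 + 0.70587×0.99636×0.99631 = 0.100018 + 0.700705 = 0.800723.
Q̄ = (S_0/π) × [bracket] = (2010/π) × 0.800723 = 512.3 W/m².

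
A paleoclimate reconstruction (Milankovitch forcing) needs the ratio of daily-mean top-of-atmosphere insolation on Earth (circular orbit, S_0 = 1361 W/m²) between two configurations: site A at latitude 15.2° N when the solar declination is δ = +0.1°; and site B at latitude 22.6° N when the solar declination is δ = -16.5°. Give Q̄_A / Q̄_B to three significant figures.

Q̄_A / Q̄_B ≈ 1.34

— Configuration A (ϕ=+15.2°):
cos h₀ = −tan(+15.2°) tan(+0.100°) = -0.0005, h₀ = 1.5713 rad.
Bracket: h₀ sin ϕ sin δ + cos ϕ cos δ sin h₀ = 1.5713×0.26219×0.00175 + 0.96502×1.00000×1.00000 = 0.000721 + 0.965020 = 0.965741.
Q̄ = (S_0/π) × [bracket] = (1361/π) × 0.965741 = 418.38 W/m².
— Configuration B (ϕ=+22.6°):
cos h₀ = −tan(+22.6°) tan(-16.500°) = 0.1233, h₀ = 1.4472 rad.
Bracket: h₀ sin ϕ sin δ + cos ϕ cos δ sin h₀ = 1.4472×0.38430×-0.28402 + 0.92321×0.95882×0.99237 = -0.157960 + 0.878438 = 0.720478.
Q̄ = (S_0/π) × [bracket] = (1361/π) × 0.720478 = 312.13 W/m².
Ratio Q̄_A / Q̄_B = 418.38 / 312.13 = 1.340.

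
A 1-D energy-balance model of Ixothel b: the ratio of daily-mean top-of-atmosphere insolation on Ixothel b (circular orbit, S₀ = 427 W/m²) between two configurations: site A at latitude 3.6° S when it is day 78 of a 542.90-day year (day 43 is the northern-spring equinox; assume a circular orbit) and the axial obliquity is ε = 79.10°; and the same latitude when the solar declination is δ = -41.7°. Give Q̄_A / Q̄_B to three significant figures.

— Configuration A (φ=-3.6°):
Solar longitude: λ_s = 360° × (78 − 43)/542.90 = 23.209°.
sin δ = sin 79.10° × sin 23.209° = 0.38697, so δ = +22.766°.
cos H₀ = −tan(-3.6°) tan(+22.766°) = 0.0264, H₀ = 1.5444 rad.
Bracket: H₀ sin φ sin δ + cos φ cos δ sin H₀ = 1.5444×-0.06279×0.38697 + 0.99803×0.92209×0.99965 = -0.037526 + 0.919951 = 0.882425.
Q̄ = (S₀/π) × [bracket] = (427/π) × 0.882425 = 119.94 W/m².
— Configuration B (φ=-3.6°):
cos H₀ = −tan(-3.6°) tan(-41.700°) = -0.0561, H₀ = 1.6269 rad.
Bracket: H₀ sin φ sin δ + cos φ cos δ sin H₀ = 1.6269×-0.06279×-0.66523 + 0.99803×0.74664×0.99843 = 0.067955 + 0.743999 = 0.811954.
Q̄ = (S₀/π) × [bracket] = (427/π) × 0.811954 = 110.36 W/m².
Ratio Q̄_A / Q̄_B = 119.94 / 110.36 = 1.087.

Q̄_A / Q̄_B ≈ 1.09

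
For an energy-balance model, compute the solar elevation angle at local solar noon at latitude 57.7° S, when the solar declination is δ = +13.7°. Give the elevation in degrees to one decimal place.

18.6°

At local noon the hour angle is zero, so the zenith angle equals |φ − δ| = |-57.7° − (+13.700°)| = 71.400°.
Elevation = 90° − 71.400° = 18.6°.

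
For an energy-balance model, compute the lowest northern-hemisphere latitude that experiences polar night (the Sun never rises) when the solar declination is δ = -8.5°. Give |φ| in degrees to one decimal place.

Polar night requires cos H₀ = −tan φ tan δ ≥ 1, i.e. tan φ tan δ ≤ −1.
The boundary is |tan φ| · |tan δ| = 1, so |φ| = 90° − |δ| = 90° − 8.5° = 81.5° in the northern hemisphere.

|φ| = 81.5°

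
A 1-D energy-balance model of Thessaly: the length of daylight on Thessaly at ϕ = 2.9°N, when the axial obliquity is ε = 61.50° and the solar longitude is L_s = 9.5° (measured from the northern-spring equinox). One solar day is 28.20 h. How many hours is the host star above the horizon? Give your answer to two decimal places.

Solar declination: sin δ = sin ε · sin L_s = sin 61.50° × sin 9.5° = 0.14505, so δ = +8.340°.
cos h₀ = −tan ϕ · tan δ = −tan(+2.9°) × tan(+8.340°) = -0.0074, so h₀ = 1.5782 rad = 90.43°.
Daylight = 2h₀/(2π) × 28.20 h = (1.5782/π) × 28.20 = 14.17 h.

14.17 h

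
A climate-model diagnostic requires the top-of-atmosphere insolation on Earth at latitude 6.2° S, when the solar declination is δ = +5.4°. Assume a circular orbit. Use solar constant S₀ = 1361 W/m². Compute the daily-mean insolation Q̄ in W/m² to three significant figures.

cos H₀ = −tan(-6.2°) tan(+5.400°) = 0.0103, H₀ = 1.5605 rad.
Bracket: H₀ sin φ sin δ + cos φ cos δ sin H₀ = 1.5605×-0.10800×0.09411 + 0.99415×0.99556×0.99995 = -0.015861 + 0.989686 = 0.973825.
Q̄ = (S₀/π) × [bracket] = (1361/π) × 0.973825 = 421.9 W/m².

Q̄ ≈ 422 W/m²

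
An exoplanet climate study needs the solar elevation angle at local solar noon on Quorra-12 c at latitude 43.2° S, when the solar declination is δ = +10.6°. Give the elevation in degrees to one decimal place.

36.2°

At local noon the hour angle is zero, so the zenith angle equals |φ − δ| = |-43.2° − (+10.600°)| = 53.800°.
Elevation = 90° − 53.800° = 36.2°.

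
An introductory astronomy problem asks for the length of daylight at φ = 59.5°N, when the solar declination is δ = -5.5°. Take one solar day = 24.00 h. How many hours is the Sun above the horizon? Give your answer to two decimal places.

cos H₀ = −tan φ · tan δ = −tan(+59.5°) × tan(-5.500°) = 0.1635, so H₀ = 1.4066 rad = 80.59°.
Daylight = 2H₀/(2π) × 24.00 h = (1.4066/π) × 24.00 = 10.75 h.

10.75 h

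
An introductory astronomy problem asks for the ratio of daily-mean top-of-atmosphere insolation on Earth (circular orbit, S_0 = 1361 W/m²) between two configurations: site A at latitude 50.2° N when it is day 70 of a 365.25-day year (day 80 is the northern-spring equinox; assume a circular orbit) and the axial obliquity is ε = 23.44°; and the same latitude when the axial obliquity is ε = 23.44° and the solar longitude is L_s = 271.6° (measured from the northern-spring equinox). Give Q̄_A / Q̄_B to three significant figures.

— Configuration A (ϕ=+50.2°):
Solar longitude: L_s = 360° × (70 − 80)/365.25 = -9.856°, i.e. -9.856° + 360° = 350.144°.
sin δ = sin 23.44° × sin 350.144° = -0.06809, so δ = -3.904°.
cos h₀ = −tan(+50.2°) tan(-3.904°) = 0.0819, h₀ = 1.4888 rad.
Bracket: h₀ sin ϕ sin δ + cos ϕ cos δ sin h₀ = 1.4888×0.76828×-0.06809 + 0.64011×0.99768×0.99664 = -0.077882 + 0.636479 = 0.558597.
Q̄ = (S_0/π) × [bracket] = (1361/π) × 0.558597 = 242.00 W/m².
— Configuration B (ϕ=+50.2°):
Solar declination: sin δ = sin ε · sin L_s = sin 23.44° × sin 271.6° = -0.39763, so δ = -23.430°.
cos h₀ = −tan(+50.2°) tan(-23.430°) = 0.5201, h₀ = 1.0238 rad.
Bracket: h₀ sin ϕ sin δ + cos ϕ cos δ sin h₀ = 1.0238×0.76828×-0.39763 + 0.64011×0.91754×0.85408 = -0.312762 + 0.501624 = 0.188862.
Q̄ = (S_0/π) × [bracket] = (1361/π) × 0.188862 = 81.819 W/m².
Ratio Q̄_A / Q̄_B = 242.00 / 81.819 = 2.958.

Q̄_A / Q̄_B ≈ 2.96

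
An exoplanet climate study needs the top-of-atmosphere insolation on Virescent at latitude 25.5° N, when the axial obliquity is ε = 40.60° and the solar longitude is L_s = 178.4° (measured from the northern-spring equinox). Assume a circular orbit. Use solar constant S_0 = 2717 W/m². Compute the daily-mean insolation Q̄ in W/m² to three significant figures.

Solar declination: sin δ = sin ε · sin L_s = sin 40.60° × sin 178.4° = 0.01817, so δ = +1.041°.
cos h₀ = −tan(+25.5°) tan(+1.041°) = -0.0087, h₀ = 1.5795 rad.
Bracket: h₀ sin ϕ sin δ + cos ϕ cos δ sin h₀ = 1.5795×0.43051×0.01817 + 0.90259×0.99983×0.99996 = 0.012355 + 0.902400 = 0.914755.
Q̄ = (S_0/π) × [bracket] = (2717/π) × 0.914755 = 791.1 W/m².

Q̄ ≈ 791 W/m²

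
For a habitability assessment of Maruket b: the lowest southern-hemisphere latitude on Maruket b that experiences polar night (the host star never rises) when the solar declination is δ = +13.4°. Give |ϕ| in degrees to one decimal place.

|ϕ| = 76.6°

Polar night requires cos h₀ = −tan ϕ tan δ ≥ 1, i.e. tan ϕ tan δ ≤ −1.
The boundary is |tan ϕ| · |tan δ| = 1, so |ϕ| = 90° − |δ| = 90° − 13.4° = 76.6° in the southern hemisphere.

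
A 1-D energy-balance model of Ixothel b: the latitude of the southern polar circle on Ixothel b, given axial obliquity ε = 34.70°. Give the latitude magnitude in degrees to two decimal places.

The polar circle is the lowest latitude that experiences at least one full rotation of continuous darkness at the northern-summer solstice; it lies at |φ| = 90° − ε = 90° − 34.70° = 55.30°.

55.30°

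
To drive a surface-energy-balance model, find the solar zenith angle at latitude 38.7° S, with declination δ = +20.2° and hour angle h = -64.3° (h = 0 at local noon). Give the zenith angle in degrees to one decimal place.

θ_z = 84.2°

cos θ_z = sin ϕ sin δ + cos ϕ cos δ cos h = -0.215895 + 0.317624 = 0.101729.
θ_z = arccos(0.101729) = 84.2°.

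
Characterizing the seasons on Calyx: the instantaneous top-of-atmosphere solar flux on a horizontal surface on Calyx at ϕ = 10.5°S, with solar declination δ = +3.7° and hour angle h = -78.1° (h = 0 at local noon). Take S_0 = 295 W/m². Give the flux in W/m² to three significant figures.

56.2 W/m²

cos θ_z = sin ϕ sin δ + cos ϕ cos δ cos h = -0.011760 + 0.202329 = 0.190569.
Flux = S_0 · cos θ_z = 295 × 0.190569 = 56.22 W/m².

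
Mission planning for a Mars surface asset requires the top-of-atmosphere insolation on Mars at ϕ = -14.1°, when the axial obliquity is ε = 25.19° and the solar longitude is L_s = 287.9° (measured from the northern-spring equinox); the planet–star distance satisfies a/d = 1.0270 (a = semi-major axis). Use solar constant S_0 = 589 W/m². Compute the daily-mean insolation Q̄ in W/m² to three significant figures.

Q̄ ≈ 207 W/m²

Solar declination: sin δ = sin ε · sin L_s = sin 25.19° × sin 287.9° = -0.40502, so δ = -23.892°.
cos h₀ = −tan(-14.1°) tan(-23.892°) = -0.1113, h₀ = 1.6823 rad.
Bracket: h₀ sin ϕ sin δ + cos ϕ cos δ sin h₀ = 1.6823×-0.24362×-0.40502 + 0.96987×0.91431×0.99379 = 0.165994 + 0.881255 = 1.047249.
Inverse-square distance factor (a/d)² = 1.0270² = 1.054729.
Q̄ = (S_0/π) × 1.054729 × [bracket] = (589/π) × 1.054729 × 1.047249 = 207.1 W/m².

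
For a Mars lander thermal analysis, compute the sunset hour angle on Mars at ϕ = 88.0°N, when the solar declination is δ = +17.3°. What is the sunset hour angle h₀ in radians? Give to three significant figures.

Sunrise equation: cos h₀ = −tan ϕ · tan δ = -8.9192 ≤ −1, so the Sun never sets (polar day) and h₀ = π.

h₀ = 3.14 rad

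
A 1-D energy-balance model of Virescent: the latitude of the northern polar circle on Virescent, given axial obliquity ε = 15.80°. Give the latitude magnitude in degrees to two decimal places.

74.20°

The polar circle is the lowest latitude that experiences at least one full rotation of continuous daylight at the northern-summer solstice; it lies at |φ| = 90° − ε = 90° − 15.80° = 74.20°.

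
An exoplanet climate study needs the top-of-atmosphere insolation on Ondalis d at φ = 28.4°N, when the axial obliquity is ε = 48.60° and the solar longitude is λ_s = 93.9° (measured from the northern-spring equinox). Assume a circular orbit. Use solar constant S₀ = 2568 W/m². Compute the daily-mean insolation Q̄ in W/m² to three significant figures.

Q̄ ≈ 1.03e+03 W/m²

Solar declination: sin δ = sin ε · sin λ_s = sin 48.60° × sin 93.9° = 0.74837, so δ = +48.450°.
cos H₀ = −tan(+28.4°) tan(+48.450°) = -0.6101, H₀ = 2.2269 rad.
Bracket: H₀ sin φ sin δ + cos φ cos δ sin H₀ = 2.2269×0.47562×0.74837 + 0.87965×0.66328×0.79235 = 0.792642 + 0.462300 = 1.254942.
Q̄ = (S₀/π) × [bracket] = (2568/π) × 1.254942 = 1026 W/m².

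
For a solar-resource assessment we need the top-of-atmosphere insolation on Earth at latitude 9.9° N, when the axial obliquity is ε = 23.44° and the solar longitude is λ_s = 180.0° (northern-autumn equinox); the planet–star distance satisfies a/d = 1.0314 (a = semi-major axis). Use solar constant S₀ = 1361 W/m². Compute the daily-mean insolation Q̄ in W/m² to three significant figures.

Q̄ ≈ 454 W/m²

Solar declination: sin δ = sin ε · sin λ_s = sin 23.44° × sin 180.0° = 0.00000, so δ = +0.000°.
cos H₀ = −tan(+9.9°) tan(+0.000°) = -0.0000, H₀ = 1.5708 rad.
Bracket: H₀ sin φ sin δ + cos φ cos δ sin H₀ = 1.5708×0.17193×0.00000 + 0.98511×1.00000×1.00000 = 0.000000 + 0.985110 = 0.985110.
Inverse-square distance factor (a/d)² = 1.0314² = 1.063786.
Q̄ = (S₀/π) × 1.063786 × [bracket] = (1361/π) × 1.063786 × 0.985110 = 454.0 W/m².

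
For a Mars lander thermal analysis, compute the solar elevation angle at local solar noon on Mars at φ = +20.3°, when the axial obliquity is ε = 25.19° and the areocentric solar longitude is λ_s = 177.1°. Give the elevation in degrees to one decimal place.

sin δ = sin 25.19° × sin 177.1° = 0.02153, so δ = +1.234°.
At local noon the hour angle is zero, so the zenith angle equals |φ − δ| = |+20.3° − (+1.234°)| = 19.066°.
Elevation = 90° − 19.066° = 70.9°.

70.9°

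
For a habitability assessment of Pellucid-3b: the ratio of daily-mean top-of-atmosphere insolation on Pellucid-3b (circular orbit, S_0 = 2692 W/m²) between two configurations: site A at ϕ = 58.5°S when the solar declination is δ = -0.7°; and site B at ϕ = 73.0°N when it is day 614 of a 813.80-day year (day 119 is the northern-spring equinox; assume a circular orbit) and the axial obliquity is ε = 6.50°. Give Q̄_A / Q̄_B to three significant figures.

Q̄_A / Q̄_B ≈ 2.80

— Configuration A (ϕ=-58.5°):
cos h₀ = −tan(-58.5°) tan(-0.700°) = -0.0199, h₀ = 1.5907 rad.
Bracket: h₀ sin ϕ sin δ + cos ϕ cos δ sin h₀ = 1.5907×-0.85264×-0.01222 + 0.52250×0.99993×0.99980 = 0.016574 + 0.522359 = 0.538933.
Q̄ = (S_0/π) × [bracket] = (2692/π) × 0.538933 = 461.81 W/m².
— Configuration B (ϕ=+73.0°):
Solar longitude: L_s = 360° × (614 − 119)/813.80 = 218.973°.
sin δ = sin 6.50° × sin 218.973° = -0.07120, so δ = -4.083°.
cos h₀ = −tan(+73.0°) tan(-4.083°) = 0.2335, h₀ = 1.3351 rad.
Bracket: h₀ sin ϕ sin δ + cos ϕ cos δ sin h₀ = 1.3351×0.95630×-0.07120 + 0.29237×0.99746×0.97236 = -0.090905 + 0.283567 = 0.192662.
Q̄ = (S_0/π) × [bracket] = (2692/π) × 0.192662 = 165.09 W/m².
Ratio Q̄_A / Q̄_B = 461.81 / 165.09 = 2.797.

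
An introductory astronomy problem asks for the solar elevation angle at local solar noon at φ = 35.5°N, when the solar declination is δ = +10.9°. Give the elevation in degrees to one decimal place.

At local noon the hour angle is zero, so the zenith angle equals |φ − δ| = |+35.5° − (+10.900°)| = 24.600°.
Elevation = 90° − 24.600° = 65.4°.

65.4°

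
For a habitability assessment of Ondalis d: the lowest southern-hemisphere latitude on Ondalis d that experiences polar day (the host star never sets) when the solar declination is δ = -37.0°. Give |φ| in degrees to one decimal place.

|φ| = 53.0°

Polar day requires cos H₀ = −tan φ tan δ ≤ −1, i.e. tan φ tan δ ≥ 1.
The boundary is |tan φ| · |tan δ| = 1, so |φ| = 90° − |δ| = 90° − 37.0° = 53.0° in the southern hemisphere.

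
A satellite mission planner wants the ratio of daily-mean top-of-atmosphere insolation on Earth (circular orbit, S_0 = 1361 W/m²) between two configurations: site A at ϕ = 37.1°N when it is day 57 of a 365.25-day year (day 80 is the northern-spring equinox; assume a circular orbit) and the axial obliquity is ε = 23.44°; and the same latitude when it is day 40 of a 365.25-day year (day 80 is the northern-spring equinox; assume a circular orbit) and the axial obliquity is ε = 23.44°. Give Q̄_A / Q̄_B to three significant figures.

— Configuration A (ϕ=+37.1°):
Solar longitude: L_s = 360° × (57 − 80)/365.25 = -22.669°, i.e. -22.669° + 360° = 337.331°.
sin δ = sin 23.44° × sin 337.331° = -0.15331, so δ = -8.819°.
cos h₀ = −tan(+37.1°) tan(-8.819°) = 0.1173, h₀ = 1.4532 rad.
Bracket: h₀ sin ϕ sin δ + cos ϕ cos δ sin h₀ = 1.4532×0.60321×-0.15331 + 0.79758×0.98818×0.99309 = -0.134389 + 0.782706 = 0.648317.
Q̄ = (S_0/π) × [bracket] = (1361/π) × 0.648317 = 280.86 W/m².
— Configuration B (ϕ=+37.1°):
Solar longitude: L_s = 360° × (40 − 80)/365.25 = -39.425°, i.e. -39.425° + 360° = 320.575°.
sin δ = sin 23.44° × sin 320.575° = -0.25262, so δ = -14.633°.
cos h₀ = −tan(+37.1°) tan(-14.633°) = 0.1975, h₀ = 1.3720 rad.
Bracket: h₀ sin ϕ sin δ + cos ϕ cos δ sin h₀ = 1.3720×0.60321×-0.25262 + 0.79758×0.96756×0.98031 = -0.209069 + 0.756512 = 0.547443.
Q̄ = (S_0/π) × [bracket] = (1361/π) × 0.547443 = 237.16 W/m².
Ratio Q̄_A / Q̄_B = 280.86 / 237.16 = 1.184.

Q̄_A / Q̄_B ≈ 1.18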